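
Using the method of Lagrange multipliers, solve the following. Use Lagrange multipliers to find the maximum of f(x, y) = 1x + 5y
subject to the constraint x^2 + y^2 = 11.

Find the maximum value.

Set up Lagrange conditions: grad f = lambda * grad g
  1 = 2*lambda*x
  5 = 2*lambda*y
From these: x/y = 1/5, so x = 1t, y = 5t for some t.
Substitute into constraint: (1t)^2 + (5t)^2 = 11
  t^2 * 26 = 11
  t = sqrt(11/26)
Maximum = 1*x + 5*y = (1^2 + 5^2)*t = 26 * sqrt(11/26) = sqrt(286)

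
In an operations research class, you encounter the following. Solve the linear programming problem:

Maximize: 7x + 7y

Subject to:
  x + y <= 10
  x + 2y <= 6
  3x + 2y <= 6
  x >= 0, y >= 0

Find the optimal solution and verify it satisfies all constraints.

Feasible vertices: (0, 0), (0, 3), (2, 0)
Objective 7x + 7y at each vertex:
  (0, 0): 0
  (0, 3): 21
  (2, 0): 14
Maximum is 21 at (0, 3).
Verify constraints at (x, y) = (0, 3):
  1*0 + 1*3 = 3 <= 10
  1*0 + 2*3 = 6 <= 6 (active)
  3*0 + 2*3 = 6 <= 6 (active)
  x = 0 >= 0, y = 3 >= 0. All constraints satisfied.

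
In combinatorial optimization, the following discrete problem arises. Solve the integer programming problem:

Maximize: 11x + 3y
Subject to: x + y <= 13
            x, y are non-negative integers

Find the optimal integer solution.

Objective: 11x + 3y, constraint: x + y <= 13
Coefficient of x is 11 >= coefficient of y is 3, so allocate the entire budget to x.
Optimal: x = 13, y = 0, value = 143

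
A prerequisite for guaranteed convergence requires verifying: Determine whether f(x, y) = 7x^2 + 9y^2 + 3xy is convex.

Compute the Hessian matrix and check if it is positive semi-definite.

f(x,y) = 7x^2 + 9y^2 + 3xy
Hessian H = [[14, 3], [3, 18]]
trace(H) = 32, det(H) = 243
Eigenvalues: (32 +/- sqrt(52)) / 2 = 19.61, 12.39
Since both eigenvalues > 0, f is convex.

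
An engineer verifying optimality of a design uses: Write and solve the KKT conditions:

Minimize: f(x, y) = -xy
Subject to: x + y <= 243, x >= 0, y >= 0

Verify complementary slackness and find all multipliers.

Problem: min -xy s.t. x + y <= 243 (multiplier lambda), x >= 0 (mu_x), y >= 0 (mu_y)
KKT stationarity: -y + lambda - mu_x = 0, -x + lambda - mu_y = 0, with lambda, mu_x, mu_y >= 0
Complementary slackness: lambda*(x + y - 243) = 0, mu_x*x = 0, mu_y*y = 0
If lambda = 0: y = -mu_x <= 0 and x = -mu_y <= 0 force x = y = 0 with f = 0; but x = y = 243/2 is feasible with f = -59049/4 < 0, so this is not the minimum. Hence lambda > 0 and x + y = 243.
Try x > 0, y > 0 (so mu_x = mu_y = 0): y = lambda, x = lambda => x = y = lambda
x + y = 243 => 2*lambda = 243 => lambda = 243/2
x* = y* = 243/2 > 0, consistent with mu_x = mu_y = 0.
(Any feasible point with x = 0 or y = 0 has f = 0 > -59049/4, so the minimum is not on those boundaries.)
min(-xy) = -59049/4 (i.e. max xy = 59049/4)
Multipliers: lambda = 243/2, mu_x = 0, mu_y = 0
Complementary slackness: lambda*(x + y - 243) = 243/2*(243/2 + 243/2 - 243) = 0, mu_x*x = 0*243/2 = 0, mu_y*y = 0*243/2 = 0. Satisfied.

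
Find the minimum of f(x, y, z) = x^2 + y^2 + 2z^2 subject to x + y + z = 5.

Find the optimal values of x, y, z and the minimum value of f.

Using Lagrange multipliers on f = x^2 + y^2 + 2z^2 with constraint x + y + z = 5:
Conditions: 2*1*x = lambda, 2*1*y = lambda, 2*2*z = lambda
So x = lambda/2, y = lambda/2, z = lambda/4
Substituting into constraint: lambda * (5/4) = 5
lambda = 4
x = 2, y = 2, z = 1
Minimum value = 10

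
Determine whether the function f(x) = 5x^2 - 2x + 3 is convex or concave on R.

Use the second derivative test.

f(x) = 5x^2 - 2x + 3
f'(x) = 10x - 2
f''(x) = 10
Since f''(x) = 10 > 0 for all x, f is convex on R.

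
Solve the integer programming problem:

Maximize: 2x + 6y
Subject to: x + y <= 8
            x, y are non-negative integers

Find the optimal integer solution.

Objective: 2x + 6y, constraint: x + y <= 8
Coefficient of y is 6 > coefficient of x is 2, so allocate the entire budget to y.
Optimal: x = 0, y = 8, value = 48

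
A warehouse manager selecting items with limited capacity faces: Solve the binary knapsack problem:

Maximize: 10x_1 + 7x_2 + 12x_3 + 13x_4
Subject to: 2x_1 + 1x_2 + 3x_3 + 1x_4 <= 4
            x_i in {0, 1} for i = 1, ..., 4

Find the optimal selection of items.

Items: item 1 (v=10, w=2), item 2 (v=7, w=1), item 3 (v=12, w=3), item 4 (v=13, w=1)
Capacity: 4
Checking all 16 subsets (w = total weight, v = total value):
  {}: w = 0, v = 0
  {1}: w = 2, v = 10
  {2}: w = 1, v = 7
  {3}: w = 3, v = 12
  {4}: w = 1, v = 13
  {1, 2}: w = 3, v = 17
  {1, 3}: w = 5 > 4, infeasible
  {1, 4}: w = 3, v = 23
  {2, 3}: w = 4, v = 19
  {2, 4}: w = 2, v = 20
  {3, 4}: w = 4, v = 25
  {1, 2, 3}: w = 6 > 4, infeasible
  {1, 2, 4}: w = 4, v = 30
  {1, 3, 4}: w = 6 > 4, infeasible
  {2, 3, 4}: w = 5 > 4, infeasible
  {1, 2, 3, 4}: w = 7 > 4, infeasible
Best feasible subset: items [1, 2, 4]
Total weight: 4 <= 4, total value: 30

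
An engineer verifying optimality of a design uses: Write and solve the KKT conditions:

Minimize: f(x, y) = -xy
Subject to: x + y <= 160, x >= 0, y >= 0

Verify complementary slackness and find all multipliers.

Problem: min -xy s.t. x + y <= 160 (multiplier lambda), x >= 0 (mu_x), y >= 0 (mu_y)
KKT stationarity: -y + lambda - mu_x = 0, -x + lambda - mu_y = 0, with lambda, mu_x, mu_y >= 0
Complementary slackness: lambda*(x + y - 160) = 0, mu_x*x = 0, mu_y*y = 0
If lambda = 0: y = -mu_x <= 0 and x = -mu_y <= 0 force x = y = 0 with f = 0; but x = y = 80 is feasible with f = -6400 < 0, so this is not the minimum. Hence lambda > 0 and x + y = 160.
Try x > 0, y > 0 (so mu_x = mu_y = 0): y = lambda, x = lambda => x = y = lambda
x + y = 160 => 2*lambda = 160 => lambda = 80
x* = y* = 80 > 0, consistent with mu_x = mu_y = 0.
(Any feasible point with x = 0 or y = 0 has f = 0 > -6400, so the minimum is not on those boundaries.)
min(-xy) = -6400 (i.e. max xy = 6400)
Multipliers: lambda = 80, mu_x = 0, mu_y = 0
Complementary slackness: lambda*(x + y - 160) = 80*(80 + 80 - 160) = 0, mu_x*x = 0*80 = 0, mu_y*y = 0*80 = 0. Satisfied.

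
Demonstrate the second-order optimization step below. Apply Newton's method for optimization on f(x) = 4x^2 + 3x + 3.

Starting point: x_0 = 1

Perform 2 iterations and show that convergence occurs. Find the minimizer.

f(x) = 4x^2 + 3x + 3, f'(x) = 8x + (3), f''(x) = 8
Step 1: f'(1) = 11, x_1 = 1 - 11/8 = -3/8
Step 2: f'(-3/8) = 0, x_2 = -3/8 (converged)
Newton's method converges in 1 step for quadratics.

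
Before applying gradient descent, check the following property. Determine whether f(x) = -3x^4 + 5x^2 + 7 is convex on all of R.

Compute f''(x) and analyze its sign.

f(x) = -3x^4 + 5x^2 + 7
f'(x) = -12x^3 + 10x
f''(x) = -36x^2 + 10
f''(x) = -36x^2 + 10 -> -inf as |x| -> inf
Therefore, f is not globally convex on R.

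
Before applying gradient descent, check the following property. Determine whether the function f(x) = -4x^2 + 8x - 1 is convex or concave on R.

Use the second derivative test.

f(x) = -4x^2 + 8x - 1
f'(x) = -8x + 8
f''(x) = -8
Since f''(x) = -8 < 0 for all x, f is concave on R.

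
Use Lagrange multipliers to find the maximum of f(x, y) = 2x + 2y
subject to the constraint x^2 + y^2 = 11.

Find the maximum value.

Set up Lagrange conditions: grad f = lambda * grad g
  2 = 2*lambda*x
  2 = 2*lambda*y
From these: x/y = 2/2, so x = 2t, y = 2t for some t.
Substitute into constraint: (2t)^2 + (2t)^2 = 11
  t^2 * 8 = 11
  t = sqrt(11/8)
Maximum = 2*x + 2*y = (2^2 + 2^2)*t = 8 * sqrt(11/8) = sqrt(88)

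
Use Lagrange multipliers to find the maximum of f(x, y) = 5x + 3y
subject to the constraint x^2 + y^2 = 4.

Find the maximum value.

Set up Lagrange conditions: grad f = lambda * grad g
  5 = 2*lambda*x
  3 = 2*lambda*y
From these: x/y = 5/3, so x = 5t, y = 3t for some t.
Substitute into constraint: (5t)^2 + (3t)^2 = 4
  t^2 * 34 = 4
  t = sqrt(4/34)
Maximum = 5*x + 3*y = (5^2 + 3^2)*t = 34 * sqrt(4/34) = sqrt(136)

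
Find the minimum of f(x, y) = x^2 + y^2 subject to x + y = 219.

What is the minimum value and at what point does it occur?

Substitute y = 219 - x into f(x,y) = x^2 + y^2:
g(x) = x^2 + (219 - x)^2 = 2x^2 - 438x + 47961
g'(x) = 4x - 438 = 0  =>  x = 219/2
y = 219 - 219/2 = 219/2
Minimum value = (219/2)^2 + (219/2)^2 = 47961/2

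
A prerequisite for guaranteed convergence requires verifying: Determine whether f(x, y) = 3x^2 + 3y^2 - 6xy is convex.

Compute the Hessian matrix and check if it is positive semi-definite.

f(x,y) = 3x^2 + 3y^2 - 6xy
Hessian H = [[6, -6], [-6, 6]]
trace(H) = 12, det(H) = 0
Eigenvalues: (12 +/- sqrt(144)) / 2 = 12, 0
Since both eigenvalues >= 0, f is convex.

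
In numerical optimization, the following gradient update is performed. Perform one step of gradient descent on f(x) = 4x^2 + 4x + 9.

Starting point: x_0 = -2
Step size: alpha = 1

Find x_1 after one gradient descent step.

f(x) = 4x^2 + 4x + 9
f'(x) = 8x + 4
f'(-2) = 8*-2 + (4) = -12
x_1 = x_0 - alpha * f'(x_0) = -2 - 1 * -12 = 10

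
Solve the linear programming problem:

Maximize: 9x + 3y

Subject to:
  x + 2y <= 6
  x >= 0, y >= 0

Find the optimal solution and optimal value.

The feasible region has vertices at [(0, 0), (6, 0), (0, 3)].
Checking objective 9x + 3y at each vertex:
  (0, 0): 9*0 + 3*0 = 0
  (6, 0): 9*6 + 3*0 = 54
  (0, 3): 9*0 + 3*3 = 9
Maximum is 54 at (6, 0).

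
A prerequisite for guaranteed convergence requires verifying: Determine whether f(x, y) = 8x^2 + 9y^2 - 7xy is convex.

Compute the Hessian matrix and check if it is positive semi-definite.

f(x,y) = 8x^2 + 9y^2 - 7xy
Hessian H = [[16, -7], [-7, 18]]
trace(H) = 34, det(H) = 239
Eigenvalues: (34 +/- sqrt(200)) / 2 = 24.07, 9.929
Since both eigenvalues > 0, f is convex.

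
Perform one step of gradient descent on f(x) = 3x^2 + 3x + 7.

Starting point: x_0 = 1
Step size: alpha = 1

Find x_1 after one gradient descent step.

f(x) = 3x^2 + 3x + 7
f'(x) = 6x + 3
f'(1) = 6*1 + (3) = 9
x_1 = x_0 - alpha * f'(x_0) = 1 - 1 * 9 = -8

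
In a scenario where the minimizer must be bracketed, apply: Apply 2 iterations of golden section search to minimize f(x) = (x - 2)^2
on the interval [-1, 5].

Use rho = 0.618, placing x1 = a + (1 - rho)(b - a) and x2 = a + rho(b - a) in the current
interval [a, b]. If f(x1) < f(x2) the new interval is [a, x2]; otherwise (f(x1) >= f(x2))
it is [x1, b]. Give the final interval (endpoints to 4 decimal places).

Golden section search for min of f(x) = (x - 2)^2 on [-1, 5].
Each step: x1 = a + (1 - rho)(b - a), x2 = a + rho(b - a); if f(x1) < f(x2) keep [a, x2], otherwise keep [x1, b].
Step 1: [-1.0000, 5.0000], x1=1.2920 (f=0.5013), x2=2.7080 (f=0.5013); f(x1) = f(x2) (tie, not '<') => keep [1.2920, 5.0000]
Step 2: [1.2920, 5.0000], x1=2.7085 (f=0.5019), x2=3.5835 (f=2.5076); f(x1) < f(x2) => keep [1.2920, 3.5835]
Final interval: [1.2920, 3.5835]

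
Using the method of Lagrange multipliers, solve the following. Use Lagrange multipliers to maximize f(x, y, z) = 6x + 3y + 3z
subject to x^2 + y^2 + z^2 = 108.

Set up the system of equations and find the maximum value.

Lagrange conditions: 6 = 2*lambda*x, 3 = 2*lambda*y, 3 = 2*lambda*z
So x:6 = y:3 = z:3, i.e. x = 6t, y = 3t, z = 3t
Constraint: t^2*(6^2 + 3^2 + 3^2) = 108
  t^2 * 54 = 108  =>  t = sqrt(2)
Maximum = 6*6t + 3*3t + 3*3t = 54*sqrt(2) = sqrt(5832)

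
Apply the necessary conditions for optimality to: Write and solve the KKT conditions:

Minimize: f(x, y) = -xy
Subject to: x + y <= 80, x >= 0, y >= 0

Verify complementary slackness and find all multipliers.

Problem: min -xy s.t. x + y <= 80 (multiplier lambda), x >= 0 (mu_x), y >= 0 (mu_y)
KKT stationarity: -y + lambda - mu_x = 0, -x + lambda - mu_y = 0, with lambda, mu_x, mu_y >= 0
Complementary slackness: lambda*(x + y - 80) = 0, mu_x*x = 0, mu_y*y = 0
If lambda = 0: y = -mu_x <= 0 and x = -mu_y <= 0 force x = y = 0 with f = 0; but x = y = 40 is feasible with f = -1600 < 0, so this is not the minimum. Hence lambda > 0 and x + y = 80.
Try x > 0, y > 0 (so mu_x = mu_y = 0): y = lambda, x = lambda => x = y = lambda
x + y = 80 => 2*lambda = 80 => lambda = 40
x* = y* = 40 > 0, consistent with mu_x = mu_y = 0.
(Any feasible point with x = 0 or y = 0 has f = 0 > -1600, so the minimum is not on those boundaries.)
min(-xy) = -1600 (i.e. max xy = 1600)
Multipliers: lambda = 40, mu_x = 0, mu_y = 0
Complementary slackness: lambda*(x + y - 80) = 40*(40 + 40 - 80) = 0, mu_x*x = 0*40 = 0, mu_y*y = 0*40 = 0. Satisfied.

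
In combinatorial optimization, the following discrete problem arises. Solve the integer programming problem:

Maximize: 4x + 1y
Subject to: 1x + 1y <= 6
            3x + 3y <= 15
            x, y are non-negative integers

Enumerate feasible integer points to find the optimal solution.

Constraint 1: 1x + 1y <= 6
Constraint 2: 3x + 3y <= 15
Feasible x range (need y >= 0): 0 <= x <= min(6/1, 15/3) => x in {0, ..., 5}.
Enumerate feasible integer points row by row (the coefficient of y is 1 > 0, so for each x the largest feasible y gives the best value):
  x = 0: y <= min((6 - 1*0)/1, (15 - 3*0)/3) => y in {0, ..., 5}; best 4*0 + 1*5 = 5
  x = 1: y <= min((6 - 1*1)/1, (15 - 3*1)/3) => y in {0, ..., 4}; best 4*1 + 1*4 = 8
  x = 2: y <= min((6 - 1*2)/1, (15 - 3*2)/3) => y in {0, ..., 3}; best 4*2 + 1*3 = 11
  x = 3: y <= min((6 - 1*3)/1, (15 - 3*3)/3) => y in {0, ..., 2}; best 4*3 + 1*2 = 14
  x = 4: y <= min((6 - 1*4)/1, (15 - 3*4)/3) => y in {0, ..., 1}; best 4*4 + 1*1 = 17
  x = 5: y <= min((6 - 1*5)/1, (15 - 3*5)/3) => y in {0}; best 4*5 + 1*0 = 20
The maximum 4x + 1y = 20 is achieved at x = 5, y = 0.
Check: 1*5 + 1*0 = 5 <= 6 and 3*5 + 3*0 = 15 <= 15.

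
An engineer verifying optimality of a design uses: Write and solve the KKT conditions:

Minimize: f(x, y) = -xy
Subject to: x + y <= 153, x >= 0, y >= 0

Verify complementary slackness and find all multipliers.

Problem: min -xy s.t. x + y <= 153 (multiplier lambda), x >= 0 (mu_x), y >= 0 (mu_y)
KKT stationarity: -y + lambda - mu_x = 0, -x + lambda - mu_y = 0, with lambda, mu_x, mu_y >= 0
Complementary slackness: lambda*(x + y - 153) = 0, mu_x*x = 0, mu_y*y = 0
If lambda = 0: y = -mu_x <= 0 and x = -mu_y <= 0 force x = y = 0 with f = 0; but x = y = 153/2 is feasible with f = -23409/4 < 0, so this is not the minimum. Hence lambda > 0 and x + y = 153.
Try x > 0, y > 0 (so mu_x = mu_y = 0): y = lambda, x = lambda => x = y = lambda
x + y = 153 => 2*lambda = 153 => lambda = 153/2
x* = y* = 153/2 > 0, consistent with mu_x = mu_y = 0.
(Any feasible point with x = 0 or y = 0 has f = 0 > -23409/4, so the minimum is not on those boundaries.)
min(-xy) = -23409/4 (i.e. max xy = 23409/4)
Multipliers: lambda = 153/2, mu_x = 0, mu_y = 0
Complementary slackness: lambda*(x + y - 153) = 153/2*(153/2 + 153/2 - 153) = 0, mu_x*x = 0*153/2 = 0, mu_y*y = 0*153/2 = 0. Satisfied.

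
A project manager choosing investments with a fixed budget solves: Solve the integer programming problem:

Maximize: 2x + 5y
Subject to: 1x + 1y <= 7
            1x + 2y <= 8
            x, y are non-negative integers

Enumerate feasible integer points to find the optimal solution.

Constraint 1: 1x + 1y <= 7
Constraint 2: 1x + 2y <= 8
Feasible x range (need y >= 0): 0 <= x <= min(7/1, 8/1) => x in {0, ..., 7}.
Enumerate feasible integer points row by row (the coefficient of y is 5 > 0, so for each x the largest feasible y gives the best value):
  x = 0: y <= min((7 - 1*0)/1, (8 - 1*0)/2) => y in {0, ..., 4}; best 2*0 + 5*4 = 20
  x = 1: y <= min((7 - 1*1)/1, (8 - 1*1)/2) => y in {0, ..., 3}; best 2*1 + 5*3 = 17
  x = 2: y <= min((7 - 1*2)/1, (8 - 1*2)/2) => y in {0, ..., 3}; best 2*2 + 5*3 = 19
  x = 3: y <= min((7 - 1*3)/1, (8 - 1*3)/2) => y in {0, ..., 2}; best 2*3 + 5*2 = 16
  x = 4: y <= min((7 - 1*4)/1, (8 - 1*4)/2) => y in {0, ..., 2}; best 2*4 + 5*2 = 18
  x = 5: y <= min((7 - 1*5)/1, (8 - 1*5)/2) => y in {0, ..., 1}; best 2*5 + 5*1 = 15
  x = 6: y <= min((7 - 1*6)/1, (8 - 1*6)/2) => y in {0, ..., 1}; best 2*6 + 5*1 = 17
  x = 7: y <= min((7 - 1*7)/1, (8 - 1*7)/2) => y in {0}; best 2*7 + 5*0 = 14
The maximum 2x + 5y = 20 is achieved at x = 0, y = 4.
Check: 1*0 + 1*4 = 4 <= 7 and 1*0 + 2*4 = 8 <= 8.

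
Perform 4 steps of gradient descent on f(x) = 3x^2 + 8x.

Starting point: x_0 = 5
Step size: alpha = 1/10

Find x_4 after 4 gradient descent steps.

f(x) = 3x^2 + 8x, f'(x) = 6x + (8)
Step 1: f'(5) = 38, x_1 = 5 - 1/10 * 38 = 6/5
Step 2: f'(6/5) = 76/5, x_2 = 6/5 - 1/10 * 76/5 = -8/25
Step 3: f'(-8/25) = 152/25, x_3 = -8/25 - 1/10 * 152/25 = -116/125
Step 4: f'(-116/125) = 304/125, x_4 = -116/125 - 1/10 * 304/125 = -732/625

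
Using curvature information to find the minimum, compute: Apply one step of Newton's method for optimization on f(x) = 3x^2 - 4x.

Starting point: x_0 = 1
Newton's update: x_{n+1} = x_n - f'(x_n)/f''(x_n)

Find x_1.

f(x) = 3x^2 - 4x
f'(x) = 6x + (-4), f''(x) = 6
Newton step: x_1 = x_0 - f'(x_0)/f''(x_0)
f'(1) = 2
x_1 = 1 - 2/6 = 2/3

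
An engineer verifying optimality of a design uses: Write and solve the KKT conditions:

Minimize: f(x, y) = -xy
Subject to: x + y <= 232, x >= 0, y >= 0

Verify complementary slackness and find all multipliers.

Problem: min -xy s.t. x + y <= 232 (multiplier lambda), x >= 0 (mu_x), y >= 0 (mu_y)
KKT stationarity: -y + lambda - mu_x = 0, -x + lambda - mu_y = 0, with lambda, mu_x, mu_y >= 0
Complementary slackness: lambda*(x + y - 232) = 0, mu_x*x = 0, mu_y*y = 0
If lambda = 0: y = -mu_x <= 0 and x = -mu_y <= 0 force x = y = 0 with f = 0; but x = y = 116 is feasible with f = -13456 < 0, so this is not the minimum. Hence lambda > 0 and x + y = 232.
Try x > 0, y > 0 (so mu_x = mu_y = 0): y = lambda, x = lambda => x = y = lambda
x + y = 232 => 2*lambda = 232 => lambda = 116
x* = y* = 116 > 0, consistent with mu_x = mu_y = 0.
(Any feasible point with x = 0 or y = 0 has f = 0 > -13456, so the minimum is not on those boundaries.)
min(-xy) = -13456 (i.e. max xy = 13456)
Multipliers: lambda = 116, mu_x = 0, mu_y = 0
Complementary slackness: lambda*(x + y - 232) = 116*(116 + 116 - 232) = 0, mu_x*x = 0*116 = 0, mu_y*y = 0*116 = 0. Satisfied.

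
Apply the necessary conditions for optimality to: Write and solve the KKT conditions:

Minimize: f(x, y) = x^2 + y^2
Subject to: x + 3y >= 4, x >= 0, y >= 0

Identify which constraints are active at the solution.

KKT conditions for min x^2 + y^2 s.t. 1x + 3y >= 4, x >= 0, y >= 0:
Stationarity: 2x = mu*1 + mu_x, 2y = mu*3 + mu_y, with mu, mu_x, mu_y >= 0
Complementary slackness: mu*(x + 3y - 4) = 0, mu_x*x = 0, mu_y*y = 0
(0, 0) is infeasible (1*0 + 3*0 < 4), so if mu = 0 stationarity would force x = mu_x/2 >= 0, y = mu_y/2 >= 0 with mu_x*x = mu_y*y = 0, i.e. x = y = 0: contradiction. Hence mu > 0 and x + 3y = 4 is active.
Try x > 0, y > 0 (so mu_x = mu_y = 0): x = 1*mu/2, y = 3*mu/2
Substitute: 1*(1*mu/2) + 3*(3*mu/2) = 4
  mu*10/2 = 4 => mu = 4/5
x* = 2/5 > 0, y* = 6/5 > 0, consistent with mu_x = mu_y = 0.
f is convex and the constraints are linear, so this KKT point is the global minimum.
f* = 8/5
Active constraints: x + 3y >= 4 (holds with equality, mu = 4/5 > 0); x >= 0 and y >= 0 are inactive (mu_x = mu_y = 0).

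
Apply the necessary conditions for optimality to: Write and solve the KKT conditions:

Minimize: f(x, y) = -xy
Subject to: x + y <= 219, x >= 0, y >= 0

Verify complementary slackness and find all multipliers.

Problem: min -xy s.t. x + y <= 219 (multiplier lambda), x >= 0 (mu_x), y >= 0 (mu_y)
KKT stationarity: -y + lambda - mu_x = 0, -x + lambda - mu_y = 0, with lambda, mu_x, mu_y >= 0
Complementary slackness: lambda*(x + y - 219) = 0, mu_x*x = 0, mu_y*y = 0
If lambda = 0: y = -mu_x <= 0 and x = -mu_y <= 0 force x = y = 0 with f = 0; but x = y = 219/2 is feasible with f = -47961/4 < 0, so this is not the minimum. Hence lambda > 0 and x + y = 219.
Try x > 0, y > 0 (so mu_x = mu_y = 0): y = lambda, x = lambda => x = y = lambda
x + y = 219 => 2*lambda = 219 => lambda = 219/2
x* = y* = 219/2 > 0, consistent with mu_x = mu_y = 0.
(Any feasible point with x = 0 or y = 0 has f = 0 > -47961/4, so the minimum is not on those boundaries.)
min(-xy) = -47961/4 (i.e. max xy = 47961/4)
Multipliers: lambda = 219/2, mu_x = 0, mu_y = 0
Complementary slackness: lambda*(x + y - 219) = 219/2*(219/2 + 219/2 - 219) = 0, mu_x*x = 0*219/2 = 0, mu_y*y = 0*219/2 = 0. Satisfied.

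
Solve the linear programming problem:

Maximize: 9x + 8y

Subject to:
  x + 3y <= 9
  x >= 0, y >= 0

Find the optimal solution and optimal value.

The feasible region has vertices at [(0, 0), (9, 0), (0, 3)].
Checking objective 9x + 8y at each vertex:
  (0, 0): 9*0 + 8*0 = 0
  (9, 0): 9*9 + 8*0 = 81
  (0, 3): 9*0 + 8*3 = 24
Maximum is 81 at (9, 0).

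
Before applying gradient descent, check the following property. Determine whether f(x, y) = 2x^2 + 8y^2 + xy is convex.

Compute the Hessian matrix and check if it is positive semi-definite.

f(x,y) = 2x^2 + 8y^2 + xy
Hessian H = [[4, 1], [1, 16]]
trace(H) = 20, det(H) = 63
Eigenvalues: (20 +/- sqrt(148)) / 2 = 16.08, 3.917
Since both eigenvalues > 0, f is convex.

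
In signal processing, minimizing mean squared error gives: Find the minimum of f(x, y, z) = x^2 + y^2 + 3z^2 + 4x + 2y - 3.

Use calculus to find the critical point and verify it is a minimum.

f(x,y,z) = x^2 + y^2 + 3z^2 + 4x + 2y - 3
df/dx = 2x + (4) = 0 => x = -2
df/dy = 2y + (2) = 0 => y = -1
df/dz = 6z + (0) = 0 => z = 0
f(-2,-1,0) = 1*(-2)^2 + 1*(-1)^2 + 3*(0)^2 + 4*(-2) + 2*(-1) + -3 = -8
Hessian is diagonal with entries 2, 2, 6 > 0, confirmed minimum.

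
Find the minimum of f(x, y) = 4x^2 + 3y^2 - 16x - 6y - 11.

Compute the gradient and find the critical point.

f(x,y) = 4x^2 + 3y^2 - 16x - 6y - 11
df/dx = 8x + (-16) = 0  =>  x = 2
df/dy = 6y + (-6) = 0  =>  y = 1
f(2, 1) = 4*(2)^2 + 3*(1)^2 + -16*(2) + -6*(1) + -11 = -30
Hessian is diagonal with entries 8, 6 > 0, so this is a minimum.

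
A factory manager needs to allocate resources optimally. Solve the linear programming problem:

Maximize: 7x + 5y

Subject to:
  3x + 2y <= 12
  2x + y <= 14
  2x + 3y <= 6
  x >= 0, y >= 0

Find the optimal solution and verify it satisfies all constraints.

Feasible vertices: (0, 0), (0, 2), (3, 0)
Objective 7x + 5y at each vertex:
  (0, 0): 0
  (0, 2): 10
  (3, 0): 21
Maximum is 21 at (3, 0).
Verify constraints at (x, y) = (3, 0):
  3*3 + 2*0 = 9 <= 12
  2*3 + 1*0 = 6 <= 14
  2*3 + 3*0 = 6 <= 6 (active)
  x = 3 >= 0, y = 0 >= 0. All constraints satisfied.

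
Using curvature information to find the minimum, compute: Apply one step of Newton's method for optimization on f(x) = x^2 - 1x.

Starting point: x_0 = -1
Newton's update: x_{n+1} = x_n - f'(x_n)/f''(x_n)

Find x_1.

f(x) = x^2 - 1x
f'(x) = 2x + (-1), f''(x) = 2
Newton step: x_1 = x_0 - f'(x_0)/f''(x_0)
f'(-1) = -3
x_1 = -1 - -3/2 = 1/2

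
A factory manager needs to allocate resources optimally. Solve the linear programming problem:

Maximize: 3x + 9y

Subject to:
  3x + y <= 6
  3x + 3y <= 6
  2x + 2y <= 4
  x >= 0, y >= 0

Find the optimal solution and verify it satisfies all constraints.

Feasible vertices: (0, 0), (0, 2), (2, 0)
Objective 3x + 9y at each vertex:
  (0, 0): 0
  (0, 2): 18
  (2, 0): 6
Maximum is 18 at (0, 2).
Verify constraints at (x, y) = (0, 2):
  3*0 + 1*2 = 2 <= 6
  3*0 + 3*2 = 6 <= 6 (active)
  2*0 + 2*2 = 4 <= 4 (active)
  x = 0 >= 0, y = 2 >= 0. All constraints satisfied.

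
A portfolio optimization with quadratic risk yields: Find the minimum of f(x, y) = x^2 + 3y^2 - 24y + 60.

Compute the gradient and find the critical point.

f(x,y) = x^2 + 3y^2 - 24y + 60
df/dx = 2x + (0) = 0  =>  x = 0
df/dy = 6y + (-24) = 0  =>  y = 4
f(0, 4) = 1*(0)^2 + 3*(4)^2 + -24*(4) + 60 = 12
Hessian is diagonal with entries 2, 6 > 0, so this is a minimum.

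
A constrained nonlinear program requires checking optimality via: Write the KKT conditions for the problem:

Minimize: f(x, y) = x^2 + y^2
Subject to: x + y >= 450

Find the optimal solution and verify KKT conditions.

KKT conditions for min x^2 + y^2 s.t. x + y >= 450:
Stationarity: 2x = mu, 2y = mu
So x = y = mu/2.
Complementary slackness: mu*(x + y - 450) = 0
Primal feasibility: x + y >= 450; dual feasibility: mu >= 0
If mu = 0 then x = y = 0, but 0 + 0 < 450 is infeasible, so the constraint is active.
Constraint active: x + y = 2*(mu/2) = 450 => mu = 450
x = y = 225, f = 101250
Verify: stationarity 2*225 = 450 = mu; primal 225 + 225 = 450 >= 450; dual mu = 450 >= 0; complementary slackness 450*(450 - 450) = 0. All KKT conditions hold.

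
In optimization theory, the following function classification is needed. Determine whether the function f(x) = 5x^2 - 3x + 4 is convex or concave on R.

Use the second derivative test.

f(x) = 5x^2 - 3x + 4
f'(x) = 10x - 3
f''(x) = 10
Since f''(x) = 10 > 0 for all x, f is convex on R.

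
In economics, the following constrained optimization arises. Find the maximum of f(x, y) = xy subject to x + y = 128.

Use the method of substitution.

Substitute y = 128 - x into f(x,y) = xy:
g(x) = x(128 - x) = 128x - x^2
g'(x) = 128 - 2x = 0  =>  x = 64
y = 128 - 64 = 64
Maximum value = 64 * 64 = 4096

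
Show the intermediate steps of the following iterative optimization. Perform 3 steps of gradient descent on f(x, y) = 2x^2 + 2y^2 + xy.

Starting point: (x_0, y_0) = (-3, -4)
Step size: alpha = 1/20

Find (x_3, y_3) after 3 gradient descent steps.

f(x,y) = 2x^2 + 2y^2 + xy
grad_x = 4x + 1y, grad_y = 4y + 1x
Step 1: grad = (-16, -19), (-11/5, -61/20)
Step 2: grad = (-237/20, -72/5), (-643/400, -233/100)
Step 3: grad = (-219/25, -4371/400), (-2339/2000, -14269/8000)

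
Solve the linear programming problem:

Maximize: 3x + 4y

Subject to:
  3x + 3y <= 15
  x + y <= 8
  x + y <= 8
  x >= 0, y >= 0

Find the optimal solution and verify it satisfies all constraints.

Feasible vertices: (0, 0), (0, 5), (5, 0)
Objective 3x + 4y at each vertex:
  (0, 0): 0
  (0, 5): 20
  (5, 0): 15
Maximum is 20 at (0, 5).
Verify constraints at (x, y) = (0, 5):
  3*0 + 3*5 = 15 <= 15 (active)
  1*0 + 1*5 = 5 <= 8
  1*0 + 1*5 = 5 <= 8
  x = 0 >= 0, y = 5 >= 0. All constraints satisfied.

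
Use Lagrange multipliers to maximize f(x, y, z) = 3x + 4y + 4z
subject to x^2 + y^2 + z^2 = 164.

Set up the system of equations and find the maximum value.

Lagrange conditions: 3 = 2*lambda*x, 4 = 2*lambda*y, 4 = 2*lambda*z
So x:3 = y:4 = z:4, i.e. x = 3t, y = 4t, z = 4t
Constraint: t^2*(3^2 + 4^2 + 4^2) = 164
  t^2 * 41 = 164  =>  t = sqrt(4)
Maximum = 3*3t + 4*4t + 4*4t = 41*sqrt(4) = 82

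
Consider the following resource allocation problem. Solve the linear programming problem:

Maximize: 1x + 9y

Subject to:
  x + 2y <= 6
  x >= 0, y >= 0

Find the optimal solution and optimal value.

The feasible region has vertices at [(0, 0), (6, 0), (0, 3)].
Checking objective 1x + 9y at each vertex:
  (0, 0): 1*0 + 9*0 = 0
  (6, 0): 1*6 + 9*0 = 6
  (0, 3): 1*0 + 9*3 = 27
Maximum is 27 at (0, 3).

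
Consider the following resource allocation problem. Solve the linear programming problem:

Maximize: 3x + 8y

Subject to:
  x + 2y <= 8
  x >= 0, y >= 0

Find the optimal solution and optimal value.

The feasible region has vertices at [(0, 0), (8, 0), (0, 4)].
Checking objective 3x + 8y at each vertex:
  (0, 0): 3*0 + 8*0 = 0
  (8, 0): 3*8 + 8*0 = 24
  (0, 4): 3*0 + 8*4 = 32
Maximum is 32 at (0, 4).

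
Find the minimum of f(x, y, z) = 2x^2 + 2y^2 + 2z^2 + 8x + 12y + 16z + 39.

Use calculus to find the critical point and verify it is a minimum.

f(x,y,z) = 2x^2 + 2y^2 + 2z^2 + 8x + 12y + 16z + 39
df/dx = 4x + (8) = 0 => x = -2
df/dy = 4y + (12) = 0 => y = -3
df/dz = 4z + (16) = 0 => z = -4
f(-2,-3,-4) = 2*(-2)^2 + 2*(-3)^2 + 2*(-4)^2 + 8*(-2) + 12*(-3) + 16*(-4) + 39 = -19
Hessian is diagonal with entries 4, 4, 4 > 0, confirmed minimum.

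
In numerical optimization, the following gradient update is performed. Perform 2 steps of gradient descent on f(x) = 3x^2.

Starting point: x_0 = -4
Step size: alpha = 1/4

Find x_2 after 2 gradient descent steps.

f(x) = 3x^2, f'(x) = 6x + (0)
Step 1: f'(-4) = -24, x_1 = -4 - 1/4 * -24 = 2
Step 2: f'(2) = 12, x_2 = 2 - 1/4 * 12 = -1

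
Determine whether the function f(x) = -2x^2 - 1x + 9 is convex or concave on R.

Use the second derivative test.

f(x) = -2x^2 - 1x + 9
f'(x) = -4x - 1
f''(x) = -4
Since f''(x) = -4 < 0 for all x, f is concave on R.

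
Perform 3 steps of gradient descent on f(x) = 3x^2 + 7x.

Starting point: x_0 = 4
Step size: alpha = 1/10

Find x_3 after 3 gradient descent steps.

f(x) = 3x^2 + 7x, f'(x) = 6x + (7)
Step 1: f'(4) = 31, x_1 = 4 - 1/10 * 31 = 9/10
Step 2: f'(9/10) = 62/5, x_2 = 9/10 - 1/10 * 62/5 = -17/50
Step 3: f'(-17/50) = 124/25, x_3 = -17/50 - 1/10 * 124/25 = -209/250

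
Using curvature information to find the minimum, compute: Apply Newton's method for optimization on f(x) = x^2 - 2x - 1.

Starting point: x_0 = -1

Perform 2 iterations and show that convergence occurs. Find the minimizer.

f(x) = x^2 - 2x - 1, f'(x) = 2x + (-2), f''(x) = 2
Step 1: f'(-1) = -4, x_1 = -1 - -4/2 = 1
Step 2: f'(1) = 0, x_2 = 1 (converged)
Newton's method converges in 1 step for quadratics.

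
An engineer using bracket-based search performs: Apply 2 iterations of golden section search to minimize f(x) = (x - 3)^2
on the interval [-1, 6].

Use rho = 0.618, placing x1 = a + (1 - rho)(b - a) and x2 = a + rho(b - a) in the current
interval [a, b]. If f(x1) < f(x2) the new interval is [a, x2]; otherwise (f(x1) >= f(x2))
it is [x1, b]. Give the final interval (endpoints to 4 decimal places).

Golden section search for min of f(x) = (x - 3)^2 on [-1, 6].
Each step: x1 = a + (1 - rho)(b - a), x2 = a + rho(b - a); if f(x1) < f(x2) keep [a, x2], otherwise keep [x1, b].
Step 1: [-1.0000, 6.0000], x1=1.6740 (f=1.7583), x2=3.3260 (f=0.1063); f(x1) > f(x2) => keep [1.6740, 6.0000]
Step 2: [1.6740, 6.0000], x1=3.3265 (f=0.1066), x2=4.3475 (f=1.8157); f(x1) < f(x2) => keep [1.6740, 4.3475]
Final interval: [1.6740, 4.3475]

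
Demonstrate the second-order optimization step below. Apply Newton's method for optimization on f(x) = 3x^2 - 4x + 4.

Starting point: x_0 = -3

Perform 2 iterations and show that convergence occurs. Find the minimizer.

f(x) = 3x^2 - 4x + 4, f'(x) = 6x + (-4), f''(x) = 6
Step 1: f'(-3) = -22, x_1 = -3 - -22/6 = 2/3
Step 2: f'(2/3) = 0, x_2 = 2/3 (converged)
Newton's method converges in 1 step for quadratics.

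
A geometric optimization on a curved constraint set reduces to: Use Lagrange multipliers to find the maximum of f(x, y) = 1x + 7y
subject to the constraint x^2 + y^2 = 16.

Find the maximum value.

Set up Lagrange conditions: grad f = lambda * grad g
  1 = 2*lambda*x
  7 = 2*lambda*y
From these: x/y = 1/7, so x = 1t, y = 7t for some t.
Substitute into constraint: (1t)^2 + (7t)^2 = 16
  t^2 * 50 = 16
  t = sqrt(16/50)
Maximum = 1*x + 7*y = (1^2 + 7^2)*t = 50 * sqrt(16/50) = sqrt(800)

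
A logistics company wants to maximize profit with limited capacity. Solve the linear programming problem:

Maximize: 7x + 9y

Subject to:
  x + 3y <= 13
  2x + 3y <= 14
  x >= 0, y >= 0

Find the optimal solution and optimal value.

Feasible vertices: (0, 0), (0, 13/3), (1, 4), (7, 0)
Objective 7x + 9y at each:
  (0, 0): 0
  (0, 13/3): 39
  (1, 4): 43
  (7, 0): 49
Maximum is 49 at (7, 0).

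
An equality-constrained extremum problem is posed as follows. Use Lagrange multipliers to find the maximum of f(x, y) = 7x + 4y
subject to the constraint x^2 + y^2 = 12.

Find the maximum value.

Set up Lagrange conditions: grad f = lambda * grad g
  7 = 2*lambda*x
  4 = 2*lambda*y
From these: x/y = 7/4, so x = 7t, y = 4t for some t.
Substitute into constraint: (7t)^2 + (4t)^2 = 12
  t^2 * 65 = 12
  t = sqrt(12/65)
Maximum = 7*x + 4*y = (7^2 + 4^2)*t = 65 * sqrt(12/65) = sqrt(780)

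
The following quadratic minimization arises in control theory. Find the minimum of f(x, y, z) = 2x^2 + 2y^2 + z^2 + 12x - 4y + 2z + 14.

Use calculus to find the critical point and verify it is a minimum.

f(x,y,z) = 2x^2 + 2y^2 + z^2 + 12x - 4y + 2z + 14
df/dx = 4x + (12) = 0 => x = -3
df/dy = 4y + (-4) = 0 => y = 1
df/dz = 2z + (2) = 0 => z = -1
f(-3,1,-1) = 2*(-3)^2 + 2*(1)^2 + 1*(-1)^2 + 12*(-3) + -4*(1) + 2*(-1) + 14 = -7
Hessian is diagonal with entries 4, 4, 2 > 0, confirmed minimum.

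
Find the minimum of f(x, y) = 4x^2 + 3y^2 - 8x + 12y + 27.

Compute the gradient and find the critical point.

f(x,y) = 4x^2 + 3y^2 - 8x + 12y + 27
df/dx = 8x + (-8) = 0  =>  x = 1
df/dy = 6y + (12) = 0  =>  y = -2
f(1, -2) = 4*(1)^2 + 3*(-2)^2 + -8*(1) + 12*(-2) + 27 = 11
Hessian is diagonal with entries 8, 6 > 0, so this is a minimum.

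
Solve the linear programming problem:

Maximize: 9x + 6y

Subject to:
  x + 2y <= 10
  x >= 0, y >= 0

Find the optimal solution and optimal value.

The feasible region has vertices at [(0, 0), (10, 0), (0, 5)].
Checking objective 9x + 6y at each vertex:
  (0, 0): 9*0 + 6*0 = 0
  (10, 0): 9*10 + 6*0 = 90
  (0, 5): 9*0 + 6*5 = 30
Maximum is 90 at (10, 0).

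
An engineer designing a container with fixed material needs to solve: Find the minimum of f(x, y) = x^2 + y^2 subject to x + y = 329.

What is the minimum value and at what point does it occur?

Substitute y = 329 - x into f(x,y) = x^2 + y^2:
g(x) = x^2 + (329 - x)^2 = 2x^2 - 658x + 108241
g'(x) = 4x - 658 = 0  =>  x = 329/2
y = 329 - 329/2 = 329/2
Minimum value = (329/2)^2 + (329/2)^2 = 108241/2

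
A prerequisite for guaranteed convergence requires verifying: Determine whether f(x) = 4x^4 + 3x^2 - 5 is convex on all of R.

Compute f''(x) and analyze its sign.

f(x) = 4x^4 + 3x^2 - 5
f'(x) = 16x^3 + 6x
f''(x) = 48x^2 + 6
f''(x) = 48x^2 + 6 >= 6 > 0 for all x
Therefore, f is convex on R.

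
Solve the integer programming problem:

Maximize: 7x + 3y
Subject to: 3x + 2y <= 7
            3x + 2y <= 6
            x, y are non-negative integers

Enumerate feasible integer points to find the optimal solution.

Constraint 1: 3x + 2y <= 7
Constraint 2: 3x + 2y <= 6
Feasible x range (need y >= 0): 0 <= x <= min(7/3, 6/3) => x in {0, ..., 2}.
Enumerate feasible integer points row by row (the coefficient of y is 3 > 0, so for each x the largest feasible y gives the best value):
  x = 0: y <= min((7 - 3*0)/2, (6 - 3*0)/2) => y in {0, ..., 3}; best 7*0 + 3*3 = 9
  x = 1: y <= min((7 - 3*1)/2, (6 - 3*1)/2) => y in {0, ..., 1}; best 7*1 + 3*1 = 10
  x = 2: y <= min((7 - 3*2)/2, (6 - 3*2)/2) => y in {0}; best 7*2 + 3*0 = 14
The maximum 7x + 3y = 14 is achieved at x = 2, y = 0.
Check: 3*2 + 2*0 = 6 <= 7 and 3*2 + 2*0 = 6 <= 6.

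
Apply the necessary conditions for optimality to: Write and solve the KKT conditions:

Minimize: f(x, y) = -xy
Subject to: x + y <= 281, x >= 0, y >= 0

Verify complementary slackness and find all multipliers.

Problem: min -xy s.t. x + y <= 281 (multiplier lambda), x >= 0 (mu_x), y >= 0 (mu_y)
KKT stationarity: -y + lambda - mu_x = 0, -x + lambda - mu_y = 0, with lambda, mu_x, mu_y >= 0
Complementary slackness: lambda*(x + y - 281) = 0, mu_x*x = 0, mu_y*y = 0
If lambda = 0: y = -mu_x <= 0 and x = -mu_y <= 0 force x = y = 0 with f = 0; but x = y = 281/2 is feasible with f = -78961/4 < 0, so this is not the minimum. Hence lambda > 0 and x + y = 281.
Try x > 0, y > 0 (so mu_x = mu_y = 0): y = lambda, x = lambda => x = y = lambda
x + y = 281 => 2*lambda = 281 => lambda = 281/2
x* = y* = 281/2 > 0, consistent with mu_x = mu_y = 0.
(Any feasible point with x = 0 or y = 0 has f = 0 > -78961/4, so the minimum is not on those boundaries.)
min(-xy) = -78961/4 (i.e. max xy = 78961/4)
Multipliers: lambda = 281/2, mu_x = 0, mu_y = 0
Complementary slackness: lambda*(x + y - 281) = 281/2*(281/2 + 281/2 - 281) = 0, mu_x*x = 0*281/2 = 0, mu_y*y = 0*281/2 = 0. Satisfied.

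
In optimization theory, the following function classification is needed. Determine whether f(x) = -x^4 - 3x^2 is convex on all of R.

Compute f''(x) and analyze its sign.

f(x) = -x^4 - 3x^2
f'(x) = -4x^3 + -6x
f''(x) = -12x^2 + -6
f''(x) = -12x^2 + -6 <= -6 < 0 for all x
Therefore, f is concave on R.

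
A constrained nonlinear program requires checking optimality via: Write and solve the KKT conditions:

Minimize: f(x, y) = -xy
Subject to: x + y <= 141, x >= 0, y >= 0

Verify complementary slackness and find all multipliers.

Problem: min -xy s.t. x + y <= 141 (multiplier lambda), x >= 0 (mu_x), y >= 0 (mu_y)
KKT stationarity: -y + lambda - mu_x = 0, -x + lambda - mu_y = 0, with lambda, mu_x, mu_y >= 0
Complementary slackness: lambda*(x + y - 141) = 0, mu_x*x = 0, mu_y*y = 0
If lambda = 0: y = -mu_x <= 0 and x = -mu_y <= 0 force x = y = 0 with f = 0; but x = y = 141/2 is feasible with f = -19881/4 < 0, so this is not the minimum. Hence lambda > 0 and x + y = 141.
Try x > 0, y > 0 (so mu_x = mu_y = 0): y = lambda, x = lambda => x = y = lambda
x + y = 141 => 2*lambda = 141 => lambda = 141/2
x* = y* = 141/2 > 0, consistent with mu_x = mu_y = 0.
(Any feasible point with x = 0 or y = 0 has f = 0 > -19881/4, so the minimum is not on those boundaries.)
min(-xy) = -19881/4 (i.e. max xy = 19881/4)
Multipliers: lambda = 141/2, mu_x = 0, mu_y = 0
Complementary slackness: lambda*(x + y - 141) = 141/2*(141/2 + 141/2 - 141) = 0, mu_x*x = 0*141/2 = 0, mu_y*y = 0*141/2 = 0. Satisfied.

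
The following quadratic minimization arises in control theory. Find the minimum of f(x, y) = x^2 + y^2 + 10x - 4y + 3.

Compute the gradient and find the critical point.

f(x,y) = x^2 + y^2 + 10x - 4y + 3
df/dx = 2x + (10) = 0  =>  x = -5
df/dy = 2y + (-4) = 0  =>  y = 2
f(-5, 2) = 1*(-5)^2 + 1*(2)^2 + 10*(-5) + -4*(2) + 3 = -26
Hessian is diagonal with entries 2, 2 > 0, so this is a minimum.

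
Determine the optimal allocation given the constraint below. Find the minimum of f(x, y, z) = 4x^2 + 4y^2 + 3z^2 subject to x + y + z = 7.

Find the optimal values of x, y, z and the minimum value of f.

Using Lagrange multipliers on f = 4x^2 + 4y^2 + 3z^2 with constraint x + y + z = 7:
Conditions: 2*4*x = lambda, 2*4*y = lambda, 2*3*z = lambda
So x = lambda/8, y = lambda/8, z = lambda/6
Substituting into constraint: lambda * (5/12) = 7
lambda = 84/5
x = 21/10, y = 21/10, z = 14/5
Minimum value = 294/5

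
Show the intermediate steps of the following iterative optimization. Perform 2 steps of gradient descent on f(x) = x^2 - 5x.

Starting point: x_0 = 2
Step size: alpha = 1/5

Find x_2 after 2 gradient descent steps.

f(x) = x^2 - 5x, f'(x) = 2x + (-5)
Step 1: f'(2) = -1, x_1 = 2 - 1/5 * -1 = 11/5
Step 2: f'(11/5) = -3/5, x_2 = 11/5 - 1/5 * -3/5 = 58/25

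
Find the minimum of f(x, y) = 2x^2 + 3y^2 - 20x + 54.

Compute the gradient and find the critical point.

f(x,y) = 2x^2 + 3y^2 - 20x + 54
df/dx = 4x + (-20) = 0  =>  x = 5
df/dy = 6y + (0) = 0  =>  y = 0
f(5, 0) = 2*(5)^2 + 3*(0)^2 + -20*(5) + 54 = 4
Hessian is diagonal with entries 4, 6 > 0, so this is a minimum.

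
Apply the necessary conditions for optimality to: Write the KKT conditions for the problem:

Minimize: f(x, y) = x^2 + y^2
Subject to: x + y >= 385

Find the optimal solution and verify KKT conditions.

KKT conditions for min x^2 + y^2 s.t. x + y >= 385:
Stationarity: 2x = mu, 2y = mu
So x = y = mu/2.
Complementary slackness: mu*(x + y - 385) = 0
Primal feasibility: x + y >= 385; dual feasibility: mu >= 0
If mu = 0 then x = y = 0, but 0 + 0 < 385 is infeasible, so the constraint is active.
Constraint active: x + y = 2*(mu/2) = 385 => mu = 385
x = y = 385/2, f = 148225/2
Verify: stationarity 2*(385/2) = 385 = mu; primal 385/2 + 385/2 = 385 >= 385; dual mu = 385 >= 0; complementary slackness 385*(385 - 385) = 0. All KKT conditions hold.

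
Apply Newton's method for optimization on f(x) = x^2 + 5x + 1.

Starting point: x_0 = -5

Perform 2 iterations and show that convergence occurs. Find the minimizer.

f(x) = x^2 + 5x + 1, f'(x) = 2x + (5), f''(x) = 2
Step 1: f'(-5) = -5, x_1 = -5 - -5/2 = -5/2
Step 2: f'(-5/2) = 0, x_2 = -5/2 (converged)
Newton's method converges in 1 step for quadratics.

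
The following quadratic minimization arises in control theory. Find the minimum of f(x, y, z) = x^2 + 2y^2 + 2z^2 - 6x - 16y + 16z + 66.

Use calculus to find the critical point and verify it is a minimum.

f(x,y,z) = x^2 + 2y^2 + 2z^2 - 6x - 16y + 16z + 66
df/dx = 2x + (-6) = 0 => x = 3
df/dy = 4y + (-16) = 0 => y = 4
df/dz = 4z + (16) = 0 => z = -4
f(3,4,-4) = 1*(3)^2 + 2*(4)^2 + 2*(-4)^2 + -6*(3) + -16*(4) + 16*(-4) + 66 = -7
Hessian is diagonal with entries 2, 4, 4 > 0, confirmed minimum.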